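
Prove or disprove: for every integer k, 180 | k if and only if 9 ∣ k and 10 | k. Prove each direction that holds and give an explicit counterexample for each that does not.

[⇒] If 180 ∣ k, write k = 180q. Since 180 = 20·9, k = 9·(20q), so 9 ∣ k; and since 180 = 18·10, k = 10·(18q), so 10 ∣ k.

[⇐] This fails: take k = 90. Both 9 ∣ 90 and 10 ∣ 90, yet 90 is not a multiple of 180 (since 90 = 0·180 + 90), so 180 ∤ 90.

Only the forward direction holds.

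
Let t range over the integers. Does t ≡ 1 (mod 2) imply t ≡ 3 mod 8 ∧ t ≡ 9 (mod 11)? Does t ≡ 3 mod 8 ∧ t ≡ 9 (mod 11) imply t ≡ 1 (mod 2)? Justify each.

(⇐) If t ≡ 3 (mod 8) and t ≡ 9 (mod 11), then by the Chinese remainder theorem t ≡ 75 (mod 88). Since 75 ≡ 1 (mod 2) and 2 ∣ 88, we get t ≡ 1 (mod 2).

(⇒) This fails: t = 1 gives 1 ≡ 1 (mod 2) but 1 ≡ 1 (mod 8), so the conjunction on the right does not hold.

(⇒) fails; (⇐) holds.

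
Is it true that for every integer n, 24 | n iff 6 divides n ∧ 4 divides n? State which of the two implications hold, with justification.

[⇒] If 24 ∣ n, write n = 24q. Since 24 = 4·6, n = 6·(4q), so 6 ∣ n; and since 24 = 6·4, n = 4·(6q), so 4 ∣ n.

[⇐] This fails: take n = 12. Both 6 ∣ 12 and 4 ∣ 12, yet 12 is not a multiple of 24 (since 12 = 0·24 + 12), so 24 ∤ 12.

The forward direction holds; the converse fails.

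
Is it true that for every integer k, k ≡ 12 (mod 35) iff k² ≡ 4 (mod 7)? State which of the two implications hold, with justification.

Only the forward implication holds.

Forward direction. Suppose k ≡ 12 (mod 35). Then k² ≡ 12² = 144 (mod 35), and since 7 ∣ 35, also k² ≡ 4 (mod 7).

Converse. This fails: take k = 2. Then 2² = 4 ≡ 4 (mod 7), yet 2 ≡ 2 (mod 35), not 12.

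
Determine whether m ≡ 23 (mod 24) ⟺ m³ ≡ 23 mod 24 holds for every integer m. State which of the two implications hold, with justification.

Both directions hold; the statement is true.

Forward direction. Suppose m ≡ 23 (mod 24). Write m = 24j + 23. Then (24j + 23)³ = 13824j³ + 39744j² + 38088j + 12167 = 24(576j³ + 1656j² + 1587j + 506) + 23, so m³ ≡ 23 (mod 24).

Converse. Suppose m³ ≡ 23 (mod 24). The only residue r in {0, …, 23} with r³ ≡ 23 (mod 24) is r = 23, so m ≡ 23 (mod 24).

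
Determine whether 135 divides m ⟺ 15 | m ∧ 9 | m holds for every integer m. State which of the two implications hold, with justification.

(⟹) If 135 ∣ m, write m = 135q. Since 135 = 9·15, m = 15·(9q), so 15 ∣ m; and since 135 = 15·9, m = 9·(15q), so 9 ∣ m.

(⟸) This fails: take m = 45. Both 15 ∣ 45 and 9 ∣ 45, yet 45 is not a multiple of 135 (since 45 = 0·135 + 45), so 135 ∤ 45.

Not equivalent: only (⇒) holds.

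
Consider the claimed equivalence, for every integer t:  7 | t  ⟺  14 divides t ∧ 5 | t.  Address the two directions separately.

Not equivalent: only (⇐) holds.

Forward direction. This fails: take t = 7. Certainly 7 ∣ 7, but 14 ∤ 7.

Converse. Suppose 14 ∣ t and 5 ∣ t. Any common multiple of 14 and 5 is a multiple of their lcm; here gcd(14, 5) = 1, so lcm(14, 5) = 14·5 = 70, so 70 ∣ t. Since 7 ∣ 70, it follows that 7 ∣ t.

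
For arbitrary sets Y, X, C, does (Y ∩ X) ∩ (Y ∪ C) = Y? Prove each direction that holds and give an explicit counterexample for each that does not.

(⊆) holds; (⊇) fails.

Forward inclusion. Let x ∈ (Y ∩ X) ∩ (Y ∪ C). Then either x ∈ Y ∩ X and x ∉ C; or x ∈ Y ∩ X ∩ C. In each case x ∈ Y, so (Y ∩ X) ∩ (Y ∪ C) ⊆ Y.

Reverse inclusion. This inclusion fails. Take Y = {1}, X = ∅, C = ∅; then 1 ∈ Y but 1 ∉ (Y ∩ X) ∩ (Y ∪ C).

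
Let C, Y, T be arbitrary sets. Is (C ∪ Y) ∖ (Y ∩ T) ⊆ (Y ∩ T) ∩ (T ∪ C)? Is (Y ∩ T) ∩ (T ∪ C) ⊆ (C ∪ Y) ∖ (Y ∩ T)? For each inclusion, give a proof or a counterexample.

Forward inclusion. This inclusion fails. Take C = {1}, Y = ∅, T = ∅; then 1 ∈ (C ∪ Y) ∖ (Y ∩ T) but 1 ∉ (Y ∩ T) ∩ (T ∪ C).

Reverse inclusion. This inclusion fails. Take C = ∅, Y = {1}, T = {1}; then 1 ∈ (Y ∩ T) ∩ (T ∪ C) but 1 ∉ (C ∪ Y) ∖ (Y ∩ T).

Neither inclusion holds.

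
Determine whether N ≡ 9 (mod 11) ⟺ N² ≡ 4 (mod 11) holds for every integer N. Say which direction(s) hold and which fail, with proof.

(⇐) This fails: take N = 2. Then 2² = 4 ≡ 4 (mod 11), yet 2 ≡ 2 (mod 11), not 9.

(⇒) Suppose N ≡ 9 (mod 11). Write N = 11j + 9. Then (11j + 9)² = 121j² + 198j + 81 = 11(11j² + 18j + 7) + 4, so N² ≡ 4 (mod 11).

Only the forward implication holds.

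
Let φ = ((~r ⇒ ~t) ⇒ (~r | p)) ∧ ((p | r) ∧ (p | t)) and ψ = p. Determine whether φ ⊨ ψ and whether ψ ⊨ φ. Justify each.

Both directions hold.

[⇐] Assume the antecedent. If r is true, the antecedent forces (r = T, p = T, t = F) or (r = T, p = T, t = T), and the consequent holds there. If r is false, the antecedent forces (r = F, p = T, t = F) or (r = F, p = T, t = T), and the consequent holds there. Either way the consequent holds.

[⇒] Assume the antecedent. If r is true, the antecedent forces (r = T, p = T, t = F) or (r = T, p = T, t = T), and p holds there. If r is false, the antecedent forces (r = F, p = T, t = F) or (r = F, p = T, t = T), and p holds there. Either way p holds.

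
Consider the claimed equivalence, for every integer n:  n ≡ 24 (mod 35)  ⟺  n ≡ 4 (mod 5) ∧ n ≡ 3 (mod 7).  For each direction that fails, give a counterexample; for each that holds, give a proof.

Both directions hold; the statement is true.

Forward direction. Suppose n ≡ 24 (mod 35); write n = 35j + 24. Since 5 ∣ 35, reducing mod 5 gives n ≡ 24 ≡ 4 (mod 5); since 7 ∣ 35, reducing mod 7 gives n ≡ 24 ≡ 3 (mod 7).

Converse. If n ≡ 4 (mod 5) and n ≡ 3 (mod 7), then by the Chinese remainder theorem n ≡ 24 (mod 35). This is exactly n ≡ 24 (mod 35).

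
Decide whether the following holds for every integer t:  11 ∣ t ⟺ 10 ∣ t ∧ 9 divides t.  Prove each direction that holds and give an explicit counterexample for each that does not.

(⟹) This fails: take t = 11. Certainly 11 ∣ 11, but 10 ∤ 11.

(⟸) This fails: take t = 90. Both 10 ∣ 90 and 9 ∣ 90, yet 90 is not a multiple of 11 (since 90 = 8·11 + 2), so 11 ∤ 90.

Both directions fail.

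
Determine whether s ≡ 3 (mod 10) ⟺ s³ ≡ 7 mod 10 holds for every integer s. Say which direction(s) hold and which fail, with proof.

(⇒) Suppose s ≡ 3 (mod 10). Write s = 10j + 3. Then (10j + 3)³ = 1000j³ + 900j² + 270j + 27 = 10(100j³ + 90j² + 27j + 2) + 7, so s³ ≡ 7 (mod 10).

(⇐) Conversely, suppose s³ ≡ 7 (mod 10). The only residue r in {0, …, 9} with r³ ≡ 7 (mod 10) is r = 3, so s ≡ 3 (mod 10).

The biconditional holds.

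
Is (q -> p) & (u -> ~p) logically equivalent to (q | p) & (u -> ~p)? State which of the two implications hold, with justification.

(⇒) fails and (⇐) fails.

(⇒) This fails. Under u = F, q = F, p = F, the left side is true but the right side is false.

(⇐) This fails. Under u = F, q = T, p = F, the left side is false but the right side is true.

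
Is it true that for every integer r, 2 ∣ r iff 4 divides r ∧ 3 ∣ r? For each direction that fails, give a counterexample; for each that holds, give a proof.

The forward direction fails; the converse holds.

Converse. Suppose 4 ∣ r and 3 ∣ r. Any common multiple of 4 and 3 is a multiple of their lcm; here gcd(4, 3) = 1, so lcm(4, 3) = 4·3 = 12, so 12 ∣ r. Since 2 ∣ 12, it follows that 2 ∣ r.

Forward direction. This fails: take r = 2. Certainly 2 ∣ 2, but 4 ∤ 2.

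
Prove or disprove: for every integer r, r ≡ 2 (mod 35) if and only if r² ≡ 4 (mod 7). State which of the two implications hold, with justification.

Only the forward implication holds.

(⇒) Suppose r ≡ 2 (mod 35). Then r² ≡ 2² = 4 (mod 35), and since 7 ∣ 35, also r² ≡ 4 (mod 7).

(⇐) This fails: take r = 5. Then 5² = 25 ≡ 4 (mod 7), yet 5 ≡ 5 (mod 35), not 2.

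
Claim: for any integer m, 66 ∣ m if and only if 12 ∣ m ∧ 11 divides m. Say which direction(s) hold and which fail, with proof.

[⇒] This fails: take m = 66. Certainly 66 ∣ 66, but 12 ∤ 66.

[⇐] Suppose 12 ∣ m and 11 ∣ m. Any common multiple of 12 and 11 is a multiple of their lcm; here gcd(12, 11) = 1, so lcm(12, 11) = 12·11 = 132, so 132 ∣ m. Since 66 ∣ 132, it follows that 66 ∣ m.

Only the converse holds.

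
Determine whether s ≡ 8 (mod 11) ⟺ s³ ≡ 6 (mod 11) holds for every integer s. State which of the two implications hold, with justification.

The biconditional holds.

[⇐] For the converse, argue contrapositively. If s ≢ 8 (mod 11), then s is congruent to one of 0, 1, 2, 3, 4, 5, 6, 7, 9, 10 modulo 11, and these give s³ ≡ 0, 1, 8, 5, 9, 4, 7, 2, 3, 10 respectively — never 6.

[⇒] Suppose s ≡ 8 (mod 11). Write s = 11j + 8. Then (11j + 8)³ = 1331j³ + 2904j² + 2112j + 512 = 11(121j³ + 264j² + 192j + 46) + 6, so s³ ≡ 6 (mod 11).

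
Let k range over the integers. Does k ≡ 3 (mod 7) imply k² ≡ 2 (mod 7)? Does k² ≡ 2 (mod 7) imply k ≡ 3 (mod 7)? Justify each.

(→) Suppose k ≡ 3 (mod 7). Write k = 7j + 3. Then (7j + 3)² = 49j² + 42j + 9 = 7(7j² + 6j + 1) + 2, so k² ≡ 2 (mod 7).

(←) This fails: take k = 4. Then 4² = 16 ≡ 2 (mod 7), yet 4 ≡ 4 (mod 7), not 3.

The forward direction holds; the converse fails.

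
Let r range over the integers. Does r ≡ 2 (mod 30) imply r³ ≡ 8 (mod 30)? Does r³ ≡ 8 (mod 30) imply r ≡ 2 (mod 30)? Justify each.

(⟹) Suppose r ≡ 2 (mod 30). Write r = 30j + 2. Then (30j + 2)³ = 27000j³ + 5400j² + 360j + 8 = 30(900j³ + 180j² + 12j) + 8, so r³ ≡ 8 (mod 30).

(⟸) Conversely, suppose r³ ≡ 8 (mod 30). The only residue r in {0, …, 29} with r³ ≡ 8 (mod 30) is r = 2, so r ≡ 2 (mod 30).

The biconditional holds.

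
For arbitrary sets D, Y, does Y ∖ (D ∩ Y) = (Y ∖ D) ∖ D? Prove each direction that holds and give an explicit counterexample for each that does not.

The two sets are equal.

Forward inclusion. Let x ∈ Y ∖ (D ∩ Y). Then x ∈ Y and x ∉ D, from which x ∈ (Y ∖ D) ∖ D.

Reverse inclusion. Let x ∈ (Y ∖ D) ∖ D. Then x ∈ Y and x ∉ D, from which x ∈ Y ∖ (D ∩ Y).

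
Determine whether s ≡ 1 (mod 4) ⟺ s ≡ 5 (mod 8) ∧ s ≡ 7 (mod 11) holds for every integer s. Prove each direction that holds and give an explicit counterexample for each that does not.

Not equivalent: only (⇐) holds.

(→) This fails: s = 1 gives 1 ≡ 1 (mod 4) but 1 ≡ 1 (mod 8), so the conjunction on the right does not hold.

(←) Conversely, if s ≡ 5 (mod 8) and s ≡ 7 (mod 11), then by the Chinese remainder theorem s ≡ 29 (mod 88). Since 29 ≡ 1 (mod 4) and 4 ∣ 88, we get s ≡ 1 (mod 4).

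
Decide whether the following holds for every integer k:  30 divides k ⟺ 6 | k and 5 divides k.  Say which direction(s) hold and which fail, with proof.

Both directions hold; the statement is true.

(⇒) If 30 ∣ k, write k = 30q. Since 30 = 5·6, k = 6·(5q), so 6 ∣ k; and since 30 = 6·5, k = 5·(6q), so 5 ∣ k.

(⇐) Suppose 6 ∣ k and 5 ∣ k. Any common multiple of 6 and 5 is a multiple of their lcm; here gcd(6, 5) = 1, so lcm(6, 5) = 6·5 = 30, so 30 ∣ k.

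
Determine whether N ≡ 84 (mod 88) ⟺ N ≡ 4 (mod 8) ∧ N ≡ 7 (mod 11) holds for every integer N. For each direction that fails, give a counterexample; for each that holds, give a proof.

Both directions hold; the statement is true.

Forward direction. Suppose N ≡ 84 (mod 88); write N = 88j + 84. Since 8 ∣ 88, reducing mod 8 gives N ≡ 84 ≡ 4 (mod 8); since 11 ∣ 88, reducing mod 11 gives N ≡ 84 ≡ 7 (mod 11).

Converse. If N ≡ 4 (mod 8) and N ≡ 7 (mod 11), then by the Chinese remainder theorem N ≡ 84 (mod 88). This is exactly N ≡ 84 (mod 88).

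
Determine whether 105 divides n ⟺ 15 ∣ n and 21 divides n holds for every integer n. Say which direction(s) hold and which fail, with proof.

Both directions hold; the statement is true.

Forward direction. If 105 ∣ n, write n = 105q. Since 105 = 7·15, n = 15·(7q), so 15 ∣ n; and since 105 = 5·21, n = 21·(5q), so 21 ∣ n.

Converse. Suppose 15 ∣ n and 21 ∣ n. Any common multiple of 15 and 21 is a multiple of their lcm; here lcm(15, 21) = 15·21/gcd(15, 21) = 315/3 = 105, so 105 ∣ n.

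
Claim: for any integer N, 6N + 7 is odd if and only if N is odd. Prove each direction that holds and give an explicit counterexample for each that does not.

(⇒) fails; (⇐) holds.

Forward direction. This fails: take N = 6. Then 6N + 7 = 43, which is odd, yet N = 6 is even, not odd.

Converse. Suppose N is odd. Since 6 is even, 6N is even for every N, so 6N + 7 has the same parity as 7, which is odd. Hence 6N + 7 is odd.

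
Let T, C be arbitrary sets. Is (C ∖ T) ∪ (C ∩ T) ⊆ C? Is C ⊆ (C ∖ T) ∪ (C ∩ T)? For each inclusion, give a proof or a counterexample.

Both inclusions hold.

Forward inclusion. Let x ∈ (C ∖ T) ∪ (C ∩ T). Then either x ∈ C and x ∉ T; or x ∈ T ∩ C. In each case x ∈ C, so (C ∖ T) ∪ (C ∩ T) ⊆ C.

Reverse inclusion. Let x ∈ C. Then either x ∈ C and x ∉ T; or x ∈ T ∩ C. In each case x ∈ (C ∖ T) ∪ (C ∩ T), so C ⊆ (C ∖ T) ∪ (C ∩ T).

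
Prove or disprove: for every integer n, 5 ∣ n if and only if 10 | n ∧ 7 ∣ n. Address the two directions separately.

The forward direction fails; the converse holds.

[⇒] This fails: take n = 5. Certainly 5 ∣ 5, but 10 ∤ 5.

[⇐] Suppose 10 ∣ n and 7 ∣ n. Any common multiple of 10 and 7 is a multiple of their lcm; here gcd(10, 7) = 1, so lcm(10, 7) = 10·7 = 70, so 70 ∣ n. Since 5 ∣ 70, it follows that 5 ∣ n.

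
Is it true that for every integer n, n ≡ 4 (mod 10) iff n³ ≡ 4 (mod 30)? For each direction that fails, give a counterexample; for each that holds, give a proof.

Only the reverse direction holds.

[⇐] The residues r modulo 30 with r³ ≡ 4 (mod 30) are exactly {4}, and each is ≡ 4 (mod 10).

[⇒] This fails: take n = 14. Then 14 ≡ 4 (mod 10), but 14³ = 2744 ≡ 14 (mod 30), not 4.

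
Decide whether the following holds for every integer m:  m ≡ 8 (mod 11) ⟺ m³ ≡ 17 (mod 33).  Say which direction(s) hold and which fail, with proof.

(⟹) This fails: take m = 19. Then 19 ≡ 8 (mod 11), but 19³ = 6859 ≡ 28 (mod 33), not 17.

(⟸) Conversely, the residues r modulo 33 with r³ ≡ 17 (mod 33) are exactly {8}, and each is ≡ 8 (mod 11).

The forward direction fails; the converse holds.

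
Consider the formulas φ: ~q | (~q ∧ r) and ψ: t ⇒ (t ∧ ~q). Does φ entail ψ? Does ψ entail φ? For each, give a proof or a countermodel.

(⟹) Assume the antecedent. If r is true, the antecedent forces (r = T, q = F, t = F) or (r = T, q = F, t = T), and t ⇒ (t ∧ ~q) holds there. If r is false, the antecedent forces (r = F, q = F, t = F) or (r = F, q = F, t = T), and t ⇒ (t ∧ ~q) holds there. Either way t ⇒ (t ∧ ~q) holds.

(⟸) This fails. Under r = F, q = T, t = F, the left side is false but the right side is true.

(⇒) holds; (⇐) fails.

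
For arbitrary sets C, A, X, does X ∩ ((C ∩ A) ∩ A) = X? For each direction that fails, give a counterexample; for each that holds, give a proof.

(⊆) holds; (⊇) fails.

Forward inclusion. Let x ∈ X ∩ ((C ∩ A) ∩ A). Then x ∈ C ∩ A ∩ X, from which x ∈ X.

Reverse inclusion. This inclusion fails. Take C = ∅, A = ∅, X = {1}; then 1 ∈ X but 1 ∉ X ∩ ((C ∩ A) ∩ A).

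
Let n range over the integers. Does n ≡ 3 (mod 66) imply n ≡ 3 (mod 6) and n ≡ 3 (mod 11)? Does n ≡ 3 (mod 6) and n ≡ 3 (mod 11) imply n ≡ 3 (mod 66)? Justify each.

(⇒) Suppose n ≡ 3 (mod 66); write n = 66j + 3. Since 6 ∣ 66, reducing mod 6 gives n ≡ 3 (mod 6); since 11 ∣ 66, reducing mod 11 gives n ≡ 3 (mod 11).

(⇐) Conversely, if n ≡ 3 (mod 6) and n ≡ 3 (mod 11), then by the Chinese remainder theorem n ≡ 3 (mod 66). This is exactly n ≡ 3 (mod 66).

Both directions hold; the statement is true.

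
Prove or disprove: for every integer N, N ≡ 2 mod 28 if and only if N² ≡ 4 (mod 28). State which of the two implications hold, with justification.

[⇐] This fails: take N = 12. Then 12² = 144 ≡ 4 (mod 28), yet 12 ≡ 12 (mod 28), not 2.

[⇒] Suppose N ≡ 2 mod 28. Write N = 28j + 2. Then (28j + 2)² = 784j² + 112j + 4 = 28(28j² + 4j) + 4, so N² ≡ 4 (mod 28).

Only the forward direction holds.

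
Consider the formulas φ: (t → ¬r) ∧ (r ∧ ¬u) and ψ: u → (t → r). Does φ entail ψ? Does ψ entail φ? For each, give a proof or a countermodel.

[⇒] Assume the antecedent. If u is true, the antecedent cannot hold. If u is false, u → (t → r) reduces to true regardless of the other variables. Either way u → (t → r) holds.

[⇐] This fails. Under u = F, r = F, t = F, the left side is false but the right side is true.

Only the forward direction holds.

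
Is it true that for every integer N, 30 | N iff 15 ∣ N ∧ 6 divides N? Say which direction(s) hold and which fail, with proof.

(⇒) If 30 ∣ N, write N = 30q. Since 30 = 2·15, N = 15·(2q), so 15 ∣ N; and since 30 = 5·6, N = 6·(5q), so 6 ∣ N.

(⇐) Suppose 15 ∣ N and 6 ∣ N. Any common multiple of 15 and 6 is a multiple of their lcm; here lcm(15, 6) = 15·6/gcd(15, 6) = 90/3 = 30, so 30 ∣ N.

Equivalent; both directions hold.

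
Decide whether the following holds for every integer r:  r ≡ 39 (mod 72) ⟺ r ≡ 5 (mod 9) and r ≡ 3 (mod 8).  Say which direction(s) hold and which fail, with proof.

[⇒] This fails: r = 39 gives 39 ≡ 39 (mod 72) but 39 ≡ 3 (mod 9), so the conjunction on the right does not hold.

[⇐] This fails: r = 59 satisfies both congruences on the right (59 ≡ 5 mod 9 and 59 ≡ 3 mod 8) yet 59 ≡ 59 (mod 72), not 39.

Neither implication holds.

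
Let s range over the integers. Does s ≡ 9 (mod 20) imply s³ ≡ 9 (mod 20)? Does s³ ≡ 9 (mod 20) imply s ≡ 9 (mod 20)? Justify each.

Equivalent; both directions hold.

(⟹) Suppose s ≡ 9 (mod 20). Write s = 20j + 9. Then (20j + 9)³ = 8000j³ + 10800j² + 4860j + 729 = 20(400j³ + 540j² + 243j + 36) + 9, so s³ ≡ 9 (mod 20).

(⟸) Conversely, suppose s³ ≡ 9 (mod 20). The only residue r in {0, …, 19} with r³ ≡ 9 (mod 20) is r = 9, so s ≡ 9 (mod 20).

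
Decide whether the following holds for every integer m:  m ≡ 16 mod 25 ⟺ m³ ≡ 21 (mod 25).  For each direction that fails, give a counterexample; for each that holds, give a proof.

[⇒] Suppose m ≡ 16 mod 25. Write m = 25j + 16. Then (25j + 16)³ = 15625j³ + 30000j² + 19200j + 4096 = 25(625j³ + 1200j² + 768j + 163) + 21, so m³ ≡ 21 (mod 25).

[⇐] Conversely, suppose m³ ≡ 21 (mod 25). The only residue r in {0, …, 24} with r³ ≡ 21 (mod 25) is r = 16, so m ≡ 16 (mod 25).

Both directions hold; the statement is true.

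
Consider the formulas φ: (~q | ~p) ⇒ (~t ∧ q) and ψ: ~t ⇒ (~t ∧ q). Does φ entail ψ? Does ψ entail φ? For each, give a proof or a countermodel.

The forward direction holds; the converse fails.

(←) This fails. Under q = F, p = F, t = T, the left side is false but the right side is true.

(→) Assume the antecedent. If q is true, ~t ⇒ (~t ∧ q) reduces to true regardless of the other variables. If q is false, the antecedent cannot hold. Either way ~t ⇒ (~t ∧ q) holds.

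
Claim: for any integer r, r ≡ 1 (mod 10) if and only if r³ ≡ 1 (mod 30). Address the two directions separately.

(⇒) fails; (⇐) holds.

(⇒) This fails: take r = 11. Then 11 ≡ 1 (mod 10), but 11³ = 1331 ≡ 11 (mod 30), not 1.

(⇐) Conversely, the residues r modulo 30 with r³ ≡ 1 (mod 30) are exactly {1}, and each is ≡ 1 (mod 10).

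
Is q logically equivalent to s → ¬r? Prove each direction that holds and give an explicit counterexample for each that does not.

Neither direction holds.

(⇒) This fails. Under r = T, s = T, q = T, the left side is true but the right side is false.

(⇐) This fails. Under r = F, s = F, q = F, the left side is false but the right side is true.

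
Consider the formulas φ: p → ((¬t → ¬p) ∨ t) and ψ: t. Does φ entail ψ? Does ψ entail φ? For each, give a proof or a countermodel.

(⟹) This fails. Under p = F, t = F, the left side is true but the right side is false.

(⟸) Assume the antecedent. If p is true, the antecedent forces (p = T, t = T), and p → ((¬t → ¬p) ∨ t) holds there. If p is false, p → ((¬t → ¬p) ∨ t) reduces to true regardless of the other variables. Either way p → ((¬t → ¬p) ∨ t) holds.

Not equivalent: only (⇐) holds.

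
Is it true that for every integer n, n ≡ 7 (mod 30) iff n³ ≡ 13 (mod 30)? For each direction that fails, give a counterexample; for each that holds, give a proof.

(→) Suppose n ≡ 7 (mod 30). Write n = 30j + 7. Then (30j + 7)³ = 27000j³ + 18900j² + 4410j + 343 = 30(900j³ + 630j² + 147j + 11) + 13, so n³ ≡ 13 (mod 30).

(←) Conversely, suppose n³ ≡ 13 (mod 30). The only residue r in {0, …, 29} with r³ ≡ 13 (mod 30) is r = 7, so n ≡ 7 (mod 30).

The biconditional holds.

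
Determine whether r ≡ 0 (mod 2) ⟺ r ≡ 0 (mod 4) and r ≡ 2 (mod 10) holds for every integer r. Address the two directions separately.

The forward direction fails; the converse holds.

(⇒) This fails: r = 0 gives 0 ≡ 0 (mod 2) but 0 ≡ 0 (mod 10), so the conjunction on the right does not hold.

(⇐) Conversely, if r ≡ 0 (mod 4) and r ≡ 2 (mod 10), then by the Chinese remainder theorem r ≡ 12 (mod 20). Since 12 ≡ 0 (mod 2) and 2 ∣ 20, we get r ≡ 0 (mod 2).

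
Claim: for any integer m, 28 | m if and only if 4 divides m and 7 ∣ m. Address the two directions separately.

(⇒) If 28 ∣ m, write m = 28q. Since 28 = 7·4, m = 4·(7q), so 4 ∣ m; and since 28 = 4·7, m = 7·(4q), so 7 ∣ m.

(⇐) Suppose 4 ∣ m and 7 ∣ m. Any common multiple of 4 and 7 is a multiple of their lcm; here gcd(4, 7) = 1, so lcm(4, 7) = 4·7 = 28, so 28 ∣ m.

The biconditional holds.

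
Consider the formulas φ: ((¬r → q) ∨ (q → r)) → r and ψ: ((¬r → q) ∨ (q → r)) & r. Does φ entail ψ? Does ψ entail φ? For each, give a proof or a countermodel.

(⟹) Assume the antecedent. If r is true, ((¬r → q) ∨ (q → r)) & r reduces to true regardless of the other variables. If r is false, the antecedent cannot hold. Either way ((¬r → q) ∨ (q → r)) & r holds.

(⟸) Assume the antecedent. If r is true, ((¬r → q) ∨ (q → r)) → r reduces to true regardless of the other variables. If r is false, the antecedent cannot hold. Either way ((¬r → q) ∨ (q → r)) → r holds.

Equivalent; both directions hold.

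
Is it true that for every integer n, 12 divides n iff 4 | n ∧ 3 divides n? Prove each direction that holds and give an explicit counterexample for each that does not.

The biconditional holds.

Forward direction. If 12 ∣ n, write n = 12q. Since 12 = 3·4, n = 4·(3q), so 4 ∣ n; and since 12 = 4·3, n = 3·(4q), so 3 ∣ n.

Converse. Suppose 4 ∣ n and 3 ∣ n. Any common multiple of 4 and 3 is a multiple of their lcm; here gcd(4, 3) = 1, so lcm(4, 3) = 4·3 = 12, so 12 ∣ n.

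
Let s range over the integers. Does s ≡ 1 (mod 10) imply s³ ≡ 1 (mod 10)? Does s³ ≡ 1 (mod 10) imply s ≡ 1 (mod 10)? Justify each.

Equivalent; both directions hold.

Forward direction. Suppose s ≡ 1 (mod 10). Write s = 10j + 1. Then (10j + 1)³ = 1000j³ + 300j² + 30j + 1 = 10(100j³ + 30j² + 3j) + 1, so s³ ≡ 1 (mod 10).

Converse. Suppose s³ ≡ 1 (mod 10). The only residue r in {0, …, 9} with r³ ≡ 1 (mod 10) is r = 1, so s ≡ 1 (mod 10).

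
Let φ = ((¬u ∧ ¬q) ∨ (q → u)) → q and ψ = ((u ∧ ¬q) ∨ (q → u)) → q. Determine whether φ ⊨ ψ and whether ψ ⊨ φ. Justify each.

The biconditional holds.

[⇒] Assume the antecedent. If u is true, the antecedent forces (u = T, q = T), and ((u ∧ ¬q) ∨ (q → u)) → q holds there. If u is false, the antecedent forces (u = F, q = T), and ((u ∧ ¬q) ∨ (q → u)) → q holds there. Either way ((u ∧ ¬q) ∨ (q → u)) → q holds.

[⇐] Assume the antecedent. If u is true, the antecedent forces (u = T, q = T), and ((¬u ∧ ¬q) ∨ (q → u)) → q holds there. If u is false, the antecedent forces (u = F, q = T), and ((¬u ∧ ¬q) ∨ (q → u)) → q holds there. Either way ((¬u ∧ ¬q) ∨ (q → u)) → q holds.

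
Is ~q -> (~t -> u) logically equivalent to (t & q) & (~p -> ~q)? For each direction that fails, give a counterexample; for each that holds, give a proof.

(⇒) fails; (⇐) holds.

Forward direction. This fails. Under q = T, p = F, u = F, t = F, the left side is true but the right side is false.

Converse. Assume the antecedent. If q is true, ~q -> (~t -> u) reduces to true regardless of the other variables. If q is false, the antecedent cannot hold. Either way ~q -> (~t -> u) holds.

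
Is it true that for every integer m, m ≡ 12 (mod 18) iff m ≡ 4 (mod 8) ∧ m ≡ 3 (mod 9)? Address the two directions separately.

Forward direction. This fails: m = 48 gives 48 ≡ 12 (mod 18) but 48 ≡ 0 (mod 8), so the conjunction on the right does not hold.

Converse. If m ≡ 4 (mod 8) and m ≡ 3 (mod 9), then by the Chinese remainder theorem m ≡ 12 (mod 72). Since 12 ≡ 12 (mod 18) and 18 ∣ 72, we get m ≡ 12 (mod 18).

Only the reverse direction holds.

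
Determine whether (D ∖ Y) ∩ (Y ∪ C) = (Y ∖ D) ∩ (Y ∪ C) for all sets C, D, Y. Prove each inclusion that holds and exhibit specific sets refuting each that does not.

Forward inclusion. This inclusion fails. Take C = {1}, D = {1}, Y = ∅; then 1 ∈ (D ∖ Y) ∩ (Y ∪ C) but 1 ∉ (Y ∖ D) ∩ (Y ∪ C).

Reverse inclusion. This inclusion fails. Take C = ∅, D = ∅, Y = {1}; then 1 ∈ (Y ∖ D) ∩ (Y ∪ C) but 1 ∉ (D ∖ Y) ∩ (Y ∪ C).

(⊆) fails and (⊇) fails.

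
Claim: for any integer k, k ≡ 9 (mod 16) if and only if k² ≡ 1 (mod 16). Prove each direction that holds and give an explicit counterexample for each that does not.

Only the forward direction holds.

(←) This fails: take k = 1. Then 1² = 1 ≡ 1 (mod 16), yet 1 ≡ 1 (mod 16), not 9.

(→) Suppose k ≡ 9 (mod 16). Write k = 16j + 9. Then (16j + 9)² = 256j² + 288j + 81 = 16(16j² + 18j + 5) + 1, so k² ≡ 1 (mod 16).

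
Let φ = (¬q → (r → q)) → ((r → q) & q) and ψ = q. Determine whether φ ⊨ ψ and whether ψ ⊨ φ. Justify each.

Forward direction. This fails. Under r = T, q = F, the left side is true but the right side is false.

Converse. Assume the antecedent. If r is true, (¬q → (r → q)) → ((r → q) & q) reduces to true regardless of the other variables. If r is false, the antecedent forces (r = F, q = T), and (¬q → (r → q)) → ((r → q) & q) holds there. Either way (¬q → (r → q)) → ((r → q) & q) holds.

(⇒) fails; (⇐) holds.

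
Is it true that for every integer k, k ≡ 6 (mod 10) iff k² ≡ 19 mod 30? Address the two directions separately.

Neither direction holds.

(⟹) This fails: take k = 6. Then 6 ≡ 6 (mod 10), but 6² = 36 ≡ 6 (mod 30), not 19.

(⟸) This fails: take k = 7. Then 7² = 49 ≡ 19 (mod 30), yet 7 ≡ 7 (mod 10), not 6.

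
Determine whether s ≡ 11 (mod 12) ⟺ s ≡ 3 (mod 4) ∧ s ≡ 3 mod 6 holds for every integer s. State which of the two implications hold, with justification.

(→) This fails: s = 11 gives 11 ≡ 11 (mod 12) but 11 ≡ 5 (mod 6), so the conjunction on the right does not hold.

(←) This fails: s = 3 satisfies both congruences on the right (3 ≡ 3 mod 4 and 3 ≡ 3 mod 6) yet 3 ≡ 3 (mod 12), not 11.

(⇒) fails and (⇐) fails.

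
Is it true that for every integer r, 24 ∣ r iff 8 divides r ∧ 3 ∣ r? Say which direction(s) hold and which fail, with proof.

Equivalent; both directions hold.

(⇒) If 24 ∣ r, write r = 24q. Since 24 = 3·8, r = 8·(3q), so 8 ∣ r; and since 24 = 8·3, r = 3·(8q), so 3 ∣ r.

(⇐) Suppose 8 ∣ r and 3 ∣ r. Any common multiple of 8 and 3 is a multiple of their lcm; here gcd(8, 3) = 1, so lcm(8, 3) = 8·3 = 24, so 24 ∣ r.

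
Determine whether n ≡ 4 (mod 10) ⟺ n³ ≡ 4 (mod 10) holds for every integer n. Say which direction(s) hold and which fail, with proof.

Equivalent; both directions hold.

(→) Suppose n ≡ 4 (mod 10). Write n = 10j + 4. Then (10j + 4)³ = 1000j³ + 1200j² + 480j + 64 = 10(100j³ + 120j² + 48j + 6) + 4, so n³ ≡ 4 (mod 10).

(←) Conversely, suppose n³ ≡ 4 (mod 10). The only residue r in {0, …, 9} with r³ ≡ 4 (mod 10) is r = 4, so n ≡ 4 (mod 10).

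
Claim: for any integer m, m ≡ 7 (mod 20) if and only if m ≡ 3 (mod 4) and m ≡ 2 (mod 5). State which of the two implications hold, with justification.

Equivalent; both directions hold.

(⟹) Suppose m ≡ 7 (mod 20); write m = 20j + 7. Since 4 ∣ 20, reducing mod 4 gives m ≡ 7 ≡ 3 (mod 4); since 5 ∣ 20, reducing mod 5 gives m ≡ 7 ≡ 2 (mod 5).

(⟸) Conversely, if m ≡ 3 (mod 4) and m ≡ 2 (mod 5), then by the Chinese remainder theorem m ≡ 7 (mod 20). This is exactly m ≡ 7 (mod 20).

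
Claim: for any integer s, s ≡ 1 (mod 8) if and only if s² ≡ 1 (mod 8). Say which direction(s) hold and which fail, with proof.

(⟹) Suppose s ≡ 1 (mod 8). Write s = 8j + 1. Then (8j + 1)² = 64j² + 16j + 1 = 8(8j² + 2j) + 1, so s² ≡ 1 (mod 8).

(⟸) This fails: take s = 3. Then 3² = 9 ≡ 1 (mod 8), yet 3 ≡ 3 (mod 8), not 1.

Only the forward implication holds.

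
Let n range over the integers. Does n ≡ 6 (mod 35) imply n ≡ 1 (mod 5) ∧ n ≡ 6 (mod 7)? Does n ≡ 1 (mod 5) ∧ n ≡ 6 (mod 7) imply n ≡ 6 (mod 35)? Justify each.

(⇐) If n ≡ 1 (mod 5) and n ≡ 6 (mod 7), then by the Chinese remainder theorem n ≡ 6 (mod 35). This is exactly n ≡ 6 (mod 35).

(⇒) Suppose n ≡ 6 (mod 35); write n = 35j + 6. Since 5 ∣ 35, reducing mod 5 gives n ≡ 6 ≡ 1 (mod 5); since 7 ∣ 35, reducing mod 7 gives n ≡ 6 (mod 7).

The biconditional holds.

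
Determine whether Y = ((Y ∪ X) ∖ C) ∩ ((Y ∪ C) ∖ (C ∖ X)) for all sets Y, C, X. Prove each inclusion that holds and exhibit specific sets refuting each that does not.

(⊇) Let x ∈ ((Y ∪ X) ∖ C) ∩ ((Y ∪ C) ∖ (C ∖ X)). Then either x ∈ Y and x ∉ C, X; or x ∈ Y ∩ X and x ∉ C. In each case x ∈ Y, so ((Y ∪ X) ∖ C) ∩ ((Y ∪ C) ∖ (C ∖ X)) ⊆ Y.

(⊆) This inclusion fails. Take Y = {1}, C = {1}, X = ∅; then 1 ∈ Y but 1 ∉ ((Y ∪ X) ∖ C) ∩ ((Y ∪ C) ∖ (C ∖ X)).

(⊆) fails; (⊇) holds.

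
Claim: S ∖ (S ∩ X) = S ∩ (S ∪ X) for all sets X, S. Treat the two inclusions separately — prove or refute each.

Only the forward inclusion holds.

(⊆) Let x ∈ S ∖ (S ∩ X). Then x ∈ S and x ∉ X, from which x ∈ S ∩ (S ∪ X).

(⊇) This inclusion fails. Take X = {1}, S = {1}; then 1 ∈ S ∩ (S ∪ X) but 1 ∉ S ∖ (S ∩ X).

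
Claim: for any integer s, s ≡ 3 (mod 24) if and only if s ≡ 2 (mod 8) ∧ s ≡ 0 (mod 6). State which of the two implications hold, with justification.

[⇒] This fails: s = 3 gives 3 ≡ 3 (mod 24) but 3 ≡ 3 (mod 8), so the conjunction on the right does not hold.

[⇐] This fails: s = 18 satisfies both congruences on the right (18 ≡ 2 mod 8 and 18 ≡ 0 mod 6) yet 18 ≡ 18 (mod 24), not 3.

Both directions fail.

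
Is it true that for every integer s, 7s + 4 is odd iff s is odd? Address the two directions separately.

(⟹) Suppose 7s + 4 is odd. Since 7 is odd, 7s and s have the same parity, so 7s + 4 ≡ s + 4 (mod 2). As 4 is even, 7s + 4 is odd exactly when s is odd. Thus s is odd.

(⟸) Conversely, suppose s is odd; write s = 2j + 1. Then 7s + 4 = 7·(2j + 1) + 4 = 2·7j + 11, which is odd.

Both directions hold.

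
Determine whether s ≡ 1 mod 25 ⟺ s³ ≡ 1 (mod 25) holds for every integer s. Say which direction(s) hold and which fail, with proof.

Converse. Suppose s³ ≡ 1 (mod 25). The only residue r in {0, …, 24} with r³ ≡ 1 (mod 25) is r = 1, so s ≡ 1 (mod 25).

Forward direction. Suppose s ≡ 1 mod 25. Write s = 25j + 1. Then (25j + 1)³ = 15625j³ + 1875j² + 75j + 1 = 25(625j³ + 75j² + 3j) + 1, so s³ ≡ 1 (mod 25).

Equivalent; both directions hold.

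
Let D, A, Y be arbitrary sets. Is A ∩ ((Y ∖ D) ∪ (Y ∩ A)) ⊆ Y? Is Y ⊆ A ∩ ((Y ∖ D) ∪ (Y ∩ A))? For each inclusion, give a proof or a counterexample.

(⟸) This inclusion fails. Take D = ∅, A = ∅, Y = {1}; then 1 ∈ Y but 1 ∉ A ∩ ((Y ∖ D) ∪ (Y ∩ A)).

(⟹) Let x ∈ A ∩ ((Y ∖ D) ∪ (Y ∩ A)). Then either x ∈ A ∩ Y and x ∉ D; or x ∈ D ∩ A ∩ Y. In each case x ∈ Y, so A ∩ ((Y ∖ D) ∪ (Y ∩ A)) ⊆ Y.

Only the forward inclusion holds.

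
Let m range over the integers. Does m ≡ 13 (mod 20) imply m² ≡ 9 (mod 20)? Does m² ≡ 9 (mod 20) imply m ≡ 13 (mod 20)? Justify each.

[⇐] This fails: take m = 3. Then 3² = 9 ≡ 9 (mod 20), yet 3 ≡ 3 (mod 20), not 13.

[⇒] Suppose m ≡ 13 (mod 20). Write m = 20j + 13. Then (20j + 13)² = 400j² + 520j + 169 = 20(20j² + 26j + 8) + 9, so m² ≡ 9 (mod 20).

Only the forward implication holds.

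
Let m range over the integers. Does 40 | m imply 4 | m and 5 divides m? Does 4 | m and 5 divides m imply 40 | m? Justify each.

Only the forward direction holds.

Forward direction. If 40 ∣ m, write m = 40q. Since 40 = 10·4, m = 4·(10q), so 4 ∣ m; and since 40 = 8·5, m = 5·(8q), so 5 ∣ m.

Converse. This fails: take m = 20. Both 4 ∣ 20 and 5 ∣ 20, yet 20 is not a multiple of 40 (since 20 = 0·40 + 20), so 40 ∤ 20.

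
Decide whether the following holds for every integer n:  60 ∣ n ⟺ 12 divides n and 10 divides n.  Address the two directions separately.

(⇒) If 60 ∣ n, write n = 60q. Since 60 = 5·12, n = 12·(5q), so 12 ∣ n; and since 60 = 6·10, n = 10·(6q), so 10 ∣ n.

(⇐) Suppose 12 ∣ n and 10 ∣ n. Any common multiple of 12 and 10 is a multiple of their lcm; here lcm(12, 10) = 12·10/gcd(12, 10) = 120/2 = 60, so 60 ∣ n.

Equivalent; both directions hold.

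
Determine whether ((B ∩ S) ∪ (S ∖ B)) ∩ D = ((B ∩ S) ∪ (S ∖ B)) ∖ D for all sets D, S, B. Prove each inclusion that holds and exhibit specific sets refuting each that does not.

Both inclusions fail.

Forward inclusion. This inclusion fails. Take D = {1}, S = {1}, B = ∅; then 1 ∈ ((B ∩ S) ∪ (S ∖ B)) ∩ D but 1 ∉ ((B ∩ S) ∪ (S ∖ B)) ∖ D.

Reverse inclusion. This inclusion fails. Take D = ∅, S = {1}, B = ∅; then 1 ∈ ((B ∩ S) ∪ (S ∖ B)) ∖ D but 1 ∉ ((B ∩ S) ∪ (S ∖ B)) ∩ D.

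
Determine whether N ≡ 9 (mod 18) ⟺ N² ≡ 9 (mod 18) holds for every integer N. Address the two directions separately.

Only the forward implication holds.

(⟹) Suppose N ≡ 9 (mod 18). Write N = 18j + 9. Then (18j + 9)² = 324j² + 324j + 81 = 18(18j² + 18j + 4) + 9, so N² ≡ 9 (mod 18).

(⟸) This fails: take N = 3. Then 3² = 9 ≡ 9 (mod 18), yet 3 ≡ 3 (mod 18), not 9.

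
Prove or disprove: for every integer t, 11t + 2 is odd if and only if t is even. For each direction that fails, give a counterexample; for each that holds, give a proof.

Both directions fail.

(⟹) This fails: t = 3 gives 11t + 2 = 35, which is odd, but 3 is odd, not even.

(⟸) This also fails: t = 0 is even, but 11t + 2 = 2 is even, not odd.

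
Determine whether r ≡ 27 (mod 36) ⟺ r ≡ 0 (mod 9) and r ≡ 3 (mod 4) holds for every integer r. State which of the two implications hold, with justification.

(⇒) Suppose r ≡ 27 (mod 36); write r = 36j + 27. Since 9 ∣ 36, reducing mod 9 gives r ≡ 27 ≡ 0 (mod 9); since 4 ∣ 36, reducing mod 4 gives r ≡ 27 ≡ 3 (mod 4).

(⇐) Conversely, if r ≡ 0 (mod 9) and r ≡ 3 (mod 4), then by the Chinese remainder theorem r ≡ 27 (mod 36). This is exactly r ≡ 27 (mod 36).

Both directions hold; the statement is true.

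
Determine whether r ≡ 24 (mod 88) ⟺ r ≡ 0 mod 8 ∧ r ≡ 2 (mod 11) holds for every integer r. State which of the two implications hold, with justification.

(⟸) If r ≡ 0 (mod 8) and r ≡ 2 (mod 11), then by the Chinese remainder theorem r ≡ 24 (mod 88). This is exactly r ≡ 24 (mod 88).

(⟹) Suppose r ≡ 24 (mod 88); write r = 88j + 24. Since 8 ∣ 88, reducing mod 8 gives r ≡ 24 ≡ 0 (mod 8); since 11 ∣ 88, reducing mod 11 gives r ≡ 24 ≡ 2 (mod 11).

Both implications hold.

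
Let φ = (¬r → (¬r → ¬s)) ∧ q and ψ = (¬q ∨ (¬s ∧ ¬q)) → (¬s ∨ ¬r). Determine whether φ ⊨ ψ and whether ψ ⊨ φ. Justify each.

[⇒] Assume the antecedent. If s is true, the antecedent forces (s = T, r = T, q = T), and (¬q ∨ (¬s ∧ ¬q)) → (¬s ∨ ¬r) holds there. If s is false, (¬q ∨ (¬s ∧ ¬q)) → (¬s ∨ ¬r) reduces to true regardless of the other variables. Either way (¬q ∨ (¬s ∧ ¬q)) → (¬s ∨ ¬r) holds.

[⇐] This fails. Under s = F, r = F, q = F, the left side is false but the right side is true.

Not equivalent: only (⇒) holds.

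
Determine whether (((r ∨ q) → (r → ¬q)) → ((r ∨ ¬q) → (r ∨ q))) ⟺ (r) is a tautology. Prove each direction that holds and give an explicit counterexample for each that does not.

Only the reverse direction holds.

(→) This fails. Under q = T, r = F, the left side is true but the right side is false.

(←) Assume the antecedent. If q is true, the consequent reduces to true regardless of the other variables. If q is false, the antecedent forces (q = F, r = T), and the consequent holds there. Either way the consequent holds.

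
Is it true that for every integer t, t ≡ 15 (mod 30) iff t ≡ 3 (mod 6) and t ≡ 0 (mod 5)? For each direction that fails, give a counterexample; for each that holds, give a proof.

(⟹) Suppose t ≡ 15 (mod 30); write t = 30j + 15. Since 6 ∣ 30, reducing mod 6 gives t ≡ 15 ≡ 3 (mod 6); since 5 ∣ 30, reducing mod 5 gives t ≡ 15 ≡ 0 (mod 5).

(⟸) Conversely, if t ≡ 3 (mod 6) and t ≡ 0 (mod 5), then by the Chinese remainder theorem t ≡ 15 (mod 30). This is exactly t ≡ 15 (mod 30).

Equivalent; both directions hold.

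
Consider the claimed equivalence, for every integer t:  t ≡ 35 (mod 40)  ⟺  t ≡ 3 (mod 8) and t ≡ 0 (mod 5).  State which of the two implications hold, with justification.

Both directions hold; the statement is true.

[⇒] Suppose t ≡ 35 (mod 40); write t = 40j + 35. Since 8 ∣ 40, reducing mod 8 gives t ≡ 35 ≡ 3 (mod 8); since 5 ∣ 40, reducing mod 5 gives t ≡ 35 ≡ 0 (mod 5).

[⇐] Conversely, if t ≡ 3 (mod 8) and t ≡ 0 (mod 5), then by the Chinese remainder theorem t ≡ 35 (mod 40). This is exactly t ≡ 35 (mod 40).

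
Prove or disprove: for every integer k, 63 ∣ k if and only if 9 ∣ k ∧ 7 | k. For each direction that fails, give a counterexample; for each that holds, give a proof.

(→) If 63 ∣ k, write k = 63q. Since 63 = 7·9, k = 9·(7q), so 9 ∣ k; and since 63 = 9·7, k = 7·(9q), so 7 ∣ k.

(←) Suppose 9 ∣ k and 7 ∣ k. Any common multiple of 9 and 7 is a multiple of their lcm; here gcd(9, 7) = 1, so lcm(9, 7) = 9·7 = 63, so 63 ∣ k.

Both implications hold.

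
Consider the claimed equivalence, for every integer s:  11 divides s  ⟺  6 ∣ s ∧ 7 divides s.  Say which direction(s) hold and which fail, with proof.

(→) This fails: take s = 11. Certainly 11 ∣ 11, but 6 ∤ 11.

(←) This fails: take s = 42. Both 6 ∣ 42 and 7 ∣ 42, yet 42 is not a multiple of 11 (since 42 = 3·11 + 9), so 11 ∤ 42.

Neither direction holds.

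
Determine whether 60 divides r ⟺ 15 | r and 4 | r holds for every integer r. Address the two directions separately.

(⇒) If 60 ∣ r, write r = 60q. Since 60 = 4·15, r = 15·(4q), so 15 ∣ r; and since 60 = 15·4, r = 4·(15q), so 4 ∣ r.

(⇐) Suppose 15 ∣ r and 4 ∣ r. Any common multiple of 15 and 4 is a multiple of their lcm; here gcd(15, 4) = 1, so lcm(15, 4) = 15·4 = 60, so 60 ∣ r.

The biconditional holds.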